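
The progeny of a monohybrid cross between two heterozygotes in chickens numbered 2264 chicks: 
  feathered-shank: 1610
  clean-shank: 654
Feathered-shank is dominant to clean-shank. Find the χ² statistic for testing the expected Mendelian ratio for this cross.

18.243

For a monohybrid cross between heterozygotes with complete dominance, the expected phenotypic ratio is 3:1.
The 3:1 ratio has 4 parts, so with N = 2264 the expected counts are:
  feathered-shank: 2264 × 3/4 = 1698
  clean-shank: 2264 × 1/4 = 566
χ² = Σ (O − E)² / E
  feathered-shank: (1610 − 1698)² / 1698 = 4.5607
  clean-shank: (654 − 566)² / 566 = 13.6820
χ² = 4.5607 + 13.6820 = 18.2427 ≈ 18.243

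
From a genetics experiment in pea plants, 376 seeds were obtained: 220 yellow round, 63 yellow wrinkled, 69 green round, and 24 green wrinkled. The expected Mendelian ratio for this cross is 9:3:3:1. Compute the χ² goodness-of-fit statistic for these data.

1.182

Under the 9:3:3:1 hypothesis (Σ ratio = 16, N = 376):
  yellow round: 376 × 9/16 = 211.5
  yellow wrinkled: 376 × 3/16 = 70.5
  green round: 376 × 3/16 = 70.5
  green wrinkled: 376 × 1/16 = 23.5
χ² = Σ (O − E)² / E
  yellow round: (220 − 211.5)² / 211.5 = 0.3416
  yellow wrinkled: (63 − 70.5)² / 70.5 = 0.7979
  green round: (69 − 70.5)² / 70.5 = 0.0319
  green wrinkled: (24 − 23.5)² / 23.5 = 0.0106
χ² = 0.3416 + 0.7979 + 0.0319 + 0.0106 = 1.182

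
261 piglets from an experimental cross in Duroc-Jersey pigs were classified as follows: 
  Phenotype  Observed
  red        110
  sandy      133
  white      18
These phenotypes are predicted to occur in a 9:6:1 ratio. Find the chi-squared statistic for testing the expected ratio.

Expected counts for N = 261 under a 9:6:1 ratio (total parts = 16):
  red: 261 × 9/16 = 146.8125
  sandy: 261 × 6/16 = 97.875
  white: 261 × 1/16 = 16.3125
χ² = Σ (O − E)² / E
  red: (110 − 146.8125)² / 146.8125 = 9.2306
  sandy: (133 − 97.875)² / 97.875 = 12.6055
  white: (18 − 16.3125)² / 16.3125 = 0.1746
χ² = 9.2306 + 12.6055 + 0.1746 = 22.0107 ≈ 22.011

22.011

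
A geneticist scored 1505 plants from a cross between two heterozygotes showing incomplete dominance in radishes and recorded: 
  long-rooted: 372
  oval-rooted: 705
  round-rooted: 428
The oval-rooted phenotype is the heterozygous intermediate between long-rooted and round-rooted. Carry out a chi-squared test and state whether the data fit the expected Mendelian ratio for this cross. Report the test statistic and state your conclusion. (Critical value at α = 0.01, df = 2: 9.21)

With incomplete dominance, a heterozygote × heterozygote cross gives a 1:2:1 phenotypic ratio.
The 1:2:1 ratio has 4 parts, so with N = 1505 the expected counts are:
  long-rooted: 1505 × 1/4 = 376.25
  oval-rooted: 1505 × 2/4 = 752.5
  round-rooted: 1505 × 1/4 = 376.25
χ² = Σ (O − E)² / E
  long-rooted: (372 − 376.25)² / 376.25 = 0.0480
  oval-rooted: (705 − 752.5)² / 752.5 = 2.9983
  round-rooted: (428 − 376.25)² / 376.25 = 7.1178
χ² = 0.0480 + 2.9983 + 7.1178 = 10.1641 ≈ 10.164
Degrees of freedom = 3 − 1 = 2; critical value at α = 0.01 is 9.21.
Since 10.164 > 9.21, we reject the null hypothesis — the data do not fit the 1:2:1 ratio.

10.164; not consistent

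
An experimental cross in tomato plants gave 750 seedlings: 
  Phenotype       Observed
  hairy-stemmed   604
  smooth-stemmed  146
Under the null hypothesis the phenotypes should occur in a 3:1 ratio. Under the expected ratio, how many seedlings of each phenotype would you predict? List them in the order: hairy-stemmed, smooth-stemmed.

562.5, 187.5

The 3:1 ratio has 4 parts, so with N = 750 the expected counts are:
  hairy-stemmed: 750 × 3/4 = 562.5
  smooth-stemmed: 750 × 1/4 = 187.5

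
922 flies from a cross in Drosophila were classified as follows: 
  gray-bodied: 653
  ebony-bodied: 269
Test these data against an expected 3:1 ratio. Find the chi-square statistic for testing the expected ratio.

Total ratio parts = 4. Expected numbers out of 922:
  gray-bodied: 922 × 3/4 = 691.5
  ebony-bodied: 922 × 1/4 = 230.5
χ² = Σ (O − E)² / E
  gray-bodied: (653 − 691.5)² / 691.5 = 2.1435
  ebony-bodied: (269 − 230.5)² / 230.5 = 6.4306
χ² = 2.1435 + 6.4306 = 8.5741 ≈ 8.574

8.574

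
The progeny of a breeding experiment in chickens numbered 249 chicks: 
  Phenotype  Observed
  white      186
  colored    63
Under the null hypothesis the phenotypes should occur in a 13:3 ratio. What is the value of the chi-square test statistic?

7.015

The 13:3 ratio has 16 parts, so with N = 249 the expected counts are:
  white: 249 × 13/16 = 202.3125
  colored: 249 × 3/16 = 46.6875
χ² = Σ (O − E)² / E
  white: (186 − 202.3125)² / 202.3125 = 1.3153
  colored: (63 − 46.6875)² / 46.6875 = 5.6995
χ² = 1.3153 + 5.6995 = 7.0148 ≈ 7.015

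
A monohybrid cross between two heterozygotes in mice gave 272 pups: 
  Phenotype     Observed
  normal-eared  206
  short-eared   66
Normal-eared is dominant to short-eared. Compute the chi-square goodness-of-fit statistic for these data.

For a monohybrid cross between heterozygotes with complete dominance, the expected phenotypic ratio is 3:1.
The 3:1 ratio has 4 parts, so with N = 272 the expected counts are:
  normal-eared: 272 × 3/4 = 204
  short-eared: 272 × 1/4 = 68
χ² = Σ (O − E)² / E
  normal-eared: (206 − 204)² / 204 = 0.0196
  short-eared: (66 − 68)² / 68 = 0.0588
χ² = 0.0196 + 0.0588 = 0.0784 ≈ 0.078

0.078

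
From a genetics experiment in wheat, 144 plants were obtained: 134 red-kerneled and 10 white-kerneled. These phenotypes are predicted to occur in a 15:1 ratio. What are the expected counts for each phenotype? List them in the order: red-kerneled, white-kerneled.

135, 9

Expected counts for N = 144 under a 15:1 ratio (total parts = 16):
  red-kerneled: 144 × 15/16 = 135
  white-kerneled: 144 × 1/16 = 9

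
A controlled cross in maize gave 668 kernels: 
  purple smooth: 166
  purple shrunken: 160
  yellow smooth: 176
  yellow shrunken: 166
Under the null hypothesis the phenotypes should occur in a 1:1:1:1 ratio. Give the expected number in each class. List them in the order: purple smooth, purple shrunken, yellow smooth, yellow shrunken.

Total ratio parts = 4. Expected numbers out of 668:
  purple smooth: 668 × 1/4 = 167
  purple shrunken: 668 × 1/4 = 167
  yellow smooth: 668 × 1/4 = 167
  yellow shrunken: 668 × 1/4 = 167

167, 167, 167, 167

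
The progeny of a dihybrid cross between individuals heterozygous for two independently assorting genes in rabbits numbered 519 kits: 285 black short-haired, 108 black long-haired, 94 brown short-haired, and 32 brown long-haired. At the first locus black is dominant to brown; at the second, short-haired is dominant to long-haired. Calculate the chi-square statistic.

A dihybrid F₂ with independent assortment and complete dominance at both loci gives a 9:3:3:1 phenotypic ratio.
The 9:3:3:1 ratio has 16 parts, so with N = 519 the expected counts are:
  black short-haired: 519 × 9/16 = 291.9375
  black long-haired: 519 × 3/16 = 97.3125
  brown short-haired: 519 × 3/16 = 97.3125
  brown long-haired: 519 × 1/16 = 32.4375
χ² = Σ (O − E)² / E
  black short-haired: (285 − 291.9375)² / 291.9375 = 0.1649
  black long-haired: (108 − 97.3125)² / 97.3125 = 1.1738
  brown short-haired: (94 − 97.3125)² / 97.3125 = 0.1128
  brown long-haired: (32 − 32.4375)² / 32.4375 = 0.0059
χ² = 0.1649 + 1.1738 + 0.1128 + 0.0059 = 1.4574 ≈ 1.457

1.457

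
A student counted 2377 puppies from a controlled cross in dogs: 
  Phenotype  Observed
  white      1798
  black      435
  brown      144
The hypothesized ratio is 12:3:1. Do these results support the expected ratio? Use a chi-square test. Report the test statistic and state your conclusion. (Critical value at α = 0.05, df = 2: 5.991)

0.527; consistent

Expected counts for N = 2377 under a 12:3:1 ratio (total parts = 16):
  white: 2377 × 12/16 = 1782.75
  black: 2377 × 3/16 = 445.6875
  brown: 2377 × 1/16 = 148.5625
χ² = Σ (O − E)² / E
  white: (1798 − 1782.75)² / 1782.75 = 0.1305
  black: (435 − 445.6875)² / 445.6875 = 0.2563
  brown: (144 − 148.5625)² / 148.5625 = 0.1401
χ² = 0.1305 + 0.2563 + 0.1401 = 0.5269 ≈ 0.527
Degrees of freedom = 3 − 1 = 2; critical value at α = 0.05 is 5.991.
Since 0.527 < 5.991, we fail to reject the null hypothesis — the data are consistent with the 12:3:1 ratio.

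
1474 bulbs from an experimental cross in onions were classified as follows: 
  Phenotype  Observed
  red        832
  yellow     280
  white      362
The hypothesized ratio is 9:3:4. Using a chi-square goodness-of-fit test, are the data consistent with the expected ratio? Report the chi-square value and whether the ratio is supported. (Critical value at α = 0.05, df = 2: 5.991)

0.172; consistent

Total ratio parts = 16. Expected numbers out of 1474:
  red: 1474 × 9/16 = 829.125
  yellow: 1474 × 3/16 = 276.375
  white: 1474 × 4/16 = 368.5
χ² = Σ (O − E)² / E
  red: (832 − 829.125)² / 829.125 = 0.0100
  yellow: (280 − 276.375)² / 276.375 = 0.0475
  white: (362 − 368.5)² / 368.5 = 0.1147
χ² = 0.0100 + 0.0475 + 0.1147 = 0.1722 ≈ 0.172
Degrees of freedom = 3 − 1 = 2; critical value at α = 0.05 is 5.991.
Since 0.172 < 5.991, we fail to reject the null hypothesis — the data are consistent with the 9:3:4 ratio.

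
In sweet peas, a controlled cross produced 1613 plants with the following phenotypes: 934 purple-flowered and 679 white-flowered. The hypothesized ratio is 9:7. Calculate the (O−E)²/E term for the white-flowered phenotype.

1.009

Total ratio parts = 16. Expected numbers out of 1613:
  purple-flowered: 1613 × 9/16 = 907.3125
  white-flowered: 1613 × 7/16 = 705.6875
Contribution of white-flowered: (679 − 705.6875)² / 705.6875 = 1.0093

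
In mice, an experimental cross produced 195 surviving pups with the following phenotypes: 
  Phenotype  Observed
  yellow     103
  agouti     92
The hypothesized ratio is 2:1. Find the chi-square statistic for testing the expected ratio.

Total ratio parts = 3. Expected numbers out of 195:
  yellow: 195 × 2/3 = 130
  agouti: 195 × 1/3 = 65
χ² = Σ (O − E)² / E
  yellow: (103 − 130)² / 130 = 5.6077
  agouti: (92 − 65)² / 65 = 11.2154
χ² = 5.6077 + 11.2154 = 16.8231 ≈ 16.823

16.823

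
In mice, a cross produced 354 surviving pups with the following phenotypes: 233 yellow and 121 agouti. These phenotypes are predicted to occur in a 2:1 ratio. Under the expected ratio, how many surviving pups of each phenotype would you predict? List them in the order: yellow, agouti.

236, 118

Total ratio parts = 3. Expected numbers out of 354:
  yellow: 354 × 2/3 = 236
  agouti: 354 × 1/3 = 118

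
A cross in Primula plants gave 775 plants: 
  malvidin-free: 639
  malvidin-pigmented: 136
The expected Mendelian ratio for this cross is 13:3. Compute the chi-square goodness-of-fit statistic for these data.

0.735

The 13:3 ratio has 16 parts, so with N = 775 the expected counts are:
  malvidin-free: 775 × 13/16 = 629.6875
  malvidin-pigmented: 775 × 3/16 = 145.3125
χ² = Σ (O − E)² / E
  malvidin-free: (639 − 629.6875)² / 629.6875 = 0.1377
  malvidin-pigmented: (136 − 145.3125)² / 145.3125 = 0.5968
χ² = 0.1377 + 0.5968 = 0.7345 ≈ 0.735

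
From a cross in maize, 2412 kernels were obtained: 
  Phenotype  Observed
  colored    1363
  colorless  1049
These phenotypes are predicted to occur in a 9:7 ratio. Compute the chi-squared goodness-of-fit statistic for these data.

0.066

The 9:7 ratio has 16 parts, so with N = 2412 the expected counts are:
  colored: 2412 × 9/16 = 1356.75
  colorless: 2412 × 7/16 = 1055.25
χ² = Σ (O − E)² / E
  colored: (1363 − 1356.75)² / 1356.75 = 0.0288
  colorless: (1049 − 1055.25)² / 1055.25 = 0.0370
χ² = 0.0288 + 0.0370 = 0.0658 ≈ 0.066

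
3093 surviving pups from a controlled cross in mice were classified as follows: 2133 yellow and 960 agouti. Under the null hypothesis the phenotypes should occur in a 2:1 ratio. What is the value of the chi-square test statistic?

Expected counts for N = 3093 under a 2:1 ratio (total parts = 3):
  yellow: 3093 × 2/3 = 2062
  agouti: 3093 × 1/3 = 1031
χ² = Σ (O − E)² / E
  yellow: (2133 − 2062)² / 2062 = 2.4447
  agouti: (960 − 1031)² / 1031 = 4.8894
χ² = 2.4447 + 4.8894 = 7.3341 ≈ 7.334

7.334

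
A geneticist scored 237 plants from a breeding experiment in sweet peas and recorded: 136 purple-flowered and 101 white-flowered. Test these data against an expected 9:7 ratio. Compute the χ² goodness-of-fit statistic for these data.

Total ratio parts = 16. Expected numbers out of 237:
  purple-flowered: 237 × 9/16 = 133.3125
  white-flowered: 237 × 7/16 = 103.6875
χ² = Σ (O − E)² / E
  purple-flowered: (136 − 133.3125)² / 133.3125 = 0.0542
  white-flowered: (101 − 103.6875)² / 103.6875 = 0.0697
χ² = 0.0542 + 0.0697 = 0.1239 ≈ 0.124

0.124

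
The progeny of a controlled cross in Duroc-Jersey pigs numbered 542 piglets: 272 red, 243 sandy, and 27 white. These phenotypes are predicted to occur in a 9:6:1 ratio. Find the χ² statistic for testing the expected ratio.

12.714

Total ratio parts = 16. Expected numbers out of 542:
  red: 542 × 9/16 = 304.875
  sandy: 542 × 6/16 = 203.25
  white: 542 × 1/16 = 33.875
χ² = Σ (O − E)² / E
  red: (272 − 304.875)² / 304.875 = 3.5449
  sandy: (243 − 203.25)² / 203.25 = 7.7740
  white: (27 − 33.875)² / 33.875 = 1.3953
χ² = 3.5449 + 7.7740 + 1.3953 = 12.7142 ≈ 12.714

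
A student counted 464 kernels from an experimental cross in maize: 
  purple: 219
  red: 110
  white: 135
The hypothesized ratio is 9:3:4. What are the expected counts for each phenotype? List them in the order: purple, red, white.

261, 87, 116

Under the 9:3:4 hypothesis (Σ ratio = 16, N = 464):
  purple: 464 × 9/16 = 261
  red: 464 × 3/16 = 87
  white: 464 × 4/16 = 116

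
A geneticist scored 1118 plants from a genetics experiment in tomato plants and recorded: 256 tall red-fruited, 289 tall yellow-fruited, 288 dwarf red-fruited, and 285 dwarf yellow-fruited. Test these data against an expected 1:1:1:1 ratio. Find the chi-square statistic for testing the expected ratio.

2.665

Expected counts for N = 1118 under a 1:1:1:1 ratio (total parts = 4):
  tall red-fruited: 1118 × 1/4 = 279.5
  tall yellow-fruited: 1118 × 1/4 = 279.5
  dwarf red-fruited: 1118 × 1/4 = 279.5
  dwarf yellow-fruited: 1118 × 1/4 = 279.5
χ² = Σ (O − E)² / E
  tall red-fruited: (256 − 279.5)² / 279.5 = 1.9758
  tall yellow-fruited: (289 − 279.5)² / 279.5 = 0.3229
  dwarf red-fruited: (288 − 279.5)² / 279.5 = 0.2585
  dwarf yellow-fruited: (285 − 279.5)² / 279.5 = 0.1082
χ² = 1.9758 + 0.3229 + 0.2585 + 0.1082 = 2.6654 ≈ 2.665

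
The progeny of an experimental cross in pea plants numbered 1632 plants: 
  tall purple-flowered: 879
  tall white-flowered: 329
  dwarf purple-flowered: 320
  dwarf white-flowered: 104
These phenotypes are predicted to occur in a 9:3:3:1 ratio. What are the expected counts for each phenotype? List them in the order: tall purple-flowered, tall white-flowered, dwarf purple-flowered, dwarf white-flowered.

918, 306, 306, 102

The 9:3:3:1 ratio has 16 parts, so with N = 1632 the expected counts are:
  tall purple-flowered: 1632 × 9/16 = 918
  tall white-flowered: 1632 × 3/16 = 306
  dwarf purple-flowered: 1632 × 3/16 = 306
  dwarf white-flowered: 1632 × 1/16 = 102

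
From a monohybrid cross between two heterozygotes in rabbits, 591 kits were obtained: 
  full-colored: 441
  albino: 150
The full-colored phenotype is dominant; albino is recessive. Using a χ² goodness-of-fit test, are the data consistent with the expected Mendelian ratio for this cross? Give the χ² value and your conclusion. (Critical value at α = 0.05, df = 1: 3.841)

For a monohybrid cross between heterozygotes with complete dominance, the expected phenotypic ratio is 3:1.
Expected counts for N = 591 under a 3:1 ratio (total parts = 4):
  full-colored: 591 × 3/4 = 443.25
  albino: 591 × 1/4 = 147.75
χ² = Σ (O − E)² / E
  full-colored: (441 − 443.25)² / 443.25 = 0.0114
  albino: (150 − 147.75)² / 147.75 = 0.0343
χ² = 0.0114 + 0.0343 = 0.0457 ≈ 0.046
Degrees of freedom = 2 − 1 = 1; critical value at α = 0.05 is 3.841.
Since 0.046 < 3.841, we fail to reject the null hypothesis — the data are consistent with the 3:1 ratio.

0.046; consistent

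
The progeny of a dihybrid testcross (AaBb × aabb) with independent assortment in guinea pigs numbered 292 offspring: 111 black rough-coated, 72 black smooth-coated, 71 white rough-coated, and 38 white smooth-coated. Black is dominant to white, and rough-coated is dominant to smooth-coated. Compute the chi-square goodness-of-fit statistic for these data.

A dihybrid testcross with independent assortment gives a 1:1:1:1 ratio.
The 1:1:1:1 ratio has 4 parts, so with N = 292 the expected counts are:
  black rough-coated: 292 × 1/4 = 73
  black smooth-coated: 292 × 1/4 = 73
  white rough-coated: 292 × 1/4 = 73
  white smooth-coated: 292 × 1/4 = 73
χ² = Σ (O − E)² / E
  black rough-coated: (111 − 73)² / 73 = 19.7808
  black smooth-coated: (72 − 73)² / 73 = 0.0137
  white rough-coated: (71 − 73)² / 73 = 0.0548
  white smooth-coated: (38 − 73)² / 73 = 16.7808
χ² = 19.7808 + 0.0137 + 0.0548 + 16.7808 = 36.6301 ≈ 36.630

36.630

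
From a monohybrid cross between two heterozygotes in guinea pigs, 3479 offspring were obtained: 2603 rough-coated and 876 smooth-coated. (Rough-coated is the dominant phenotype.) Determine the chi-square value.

For a monohybrid cross between heterozygotes with complete dominance, the expected phenotypic ratio is 3:1.
Under the 3:1 hypothesis (Σ ratio = 4, N = 3479):
  rough-coated: 3479 × 3/4 = 2609.25
  smooth-coated: 3479 × 1/4 = 869.75
χ² = Σ (O − E)² / E
  rough-coated: (2603 − 2609.25)² / 2609.25 = 0.0150
  smooth-coated: (876 − 869.75)² / 869.75 = 0.0449
χ² = 0.0150 + 0.0449 = 0.0599 ≈ 0.060

0.060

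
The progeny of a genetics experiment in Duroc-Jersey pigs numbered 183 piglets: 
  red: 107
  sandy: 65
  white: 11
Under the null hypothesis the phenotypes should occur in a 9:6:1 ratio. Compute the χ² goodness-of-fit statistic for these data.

Under the 9:6:1 hypothesis (Σ ratio = 16, N = 183):
  red: 183 × 9/16 = 102.9375
  sandy: 183 × 6/16 = 68.625
  white: 183 × 1/16 = 11.4375
χ² = Σ (O − E)² / E
  red: (107 − 102.9375)² / 102.9375 = 0.1603
  sandy: (65 − 68.625)² / 68.625 = 0.1915
  white: (11 − 11.4375)² / 11.4375 = 0.0167
χ² = 0.1603 + 0.1915 + 0.0167 = 0.3685 ≈ 0.369

0.369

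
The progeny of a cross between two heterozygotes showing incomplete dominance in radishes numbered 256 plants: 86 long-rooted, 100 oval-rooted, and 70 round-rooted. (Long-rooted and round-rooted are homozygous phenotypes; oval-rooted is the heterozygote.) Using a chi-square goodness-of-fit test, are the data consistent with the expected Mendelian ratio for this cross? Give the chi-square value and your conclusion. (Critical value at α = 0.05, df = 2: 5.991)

14.250; not consistent

With incomplete dominance, a heterozygote × heterozygote cross gives a 1:2:1 phenotypic ratio.
Expected counts for N = 256 under a 1:2:1 ratio (total parts = 4):
  long-rooted: 256 × 1/4 = 64
  oval-rooted: 256 × 2/4 = 128
  round-rooted: 256 × 1/4 = 64
χ² = Σ (O − E)² / E
  long-rooted: (86 − 64)² / 64 = 7.5625
  oval-rooted: (100 − 128)² / 128 = 6.1250
  round-rooted: (70 − 64)² / 64 = 0.5625
χ² = 7.5625 + 6.1250 + 0.5625 = 14.250
Degrees of freedom = 3 − 1 = 2; critical value at α = 0.05 is 5.991.
Since 14.250 > 5.991, we reject the null hypothesis — the data do not fit the 1:2:1 ratio.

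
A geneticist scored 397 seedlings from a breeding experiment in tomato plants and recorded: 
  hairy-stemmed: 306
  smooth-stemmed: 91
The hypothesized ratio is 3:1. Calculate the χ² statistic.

Total ratio parts = 4. Expected numbers out of 397:
  hairy-stemmed: 397 × 3/4 = 297.75
  smooth-stemmed: 397 × 1/4 = 99.25
χ² = Σ (O − E)² / E
  hairy-stemmed: (306 − 297.75)² / 297.75 = 0.2286
  smooth-stemmed: (91 − 99.25)² / 99.25 = 0.6858
χ² = 0.2286 + 0.6858 = 0.9144 ≈ 0.914

0.914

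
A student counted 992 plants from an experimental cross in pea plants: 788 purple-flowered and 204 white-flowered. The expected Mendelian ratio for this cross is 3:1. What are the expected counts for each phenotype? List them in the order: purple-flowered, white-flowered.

The 3:1 ratio has 4 parts, so with N = 992 the expected counts are:
  purple-flowered: 992 × 3/4 = 744
  white-flowered: 992 × 1/4 = 248

744, 248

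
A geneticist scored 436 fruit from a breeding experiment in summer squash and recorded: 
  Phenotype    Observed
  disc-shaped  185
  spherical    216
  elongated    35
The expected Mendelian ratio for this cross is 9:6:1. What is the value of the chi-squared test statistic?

Under the 9:6:1 hypothesis (Σ ratio = 16, N = 436):
  disc-shaped: 436 × 9/16 = 245.25
  spherical: 436 × 6/16 = 163.5
  elongated: 436 × 1/16 = 27.25
χ² = Σ (O − E)² / E
  disc-shaped: (185 − 245.25)² / 245.25 = 14.8015
  spherical: (216 − 163.5)² / 163.5 = 16.8578
  elongated: (35 − 27.25)² / 27.25 = 2.2041
χ² = 14.8015 + 16.8578 + 2.2041 = 33.8634 ≈ 33.863

33.863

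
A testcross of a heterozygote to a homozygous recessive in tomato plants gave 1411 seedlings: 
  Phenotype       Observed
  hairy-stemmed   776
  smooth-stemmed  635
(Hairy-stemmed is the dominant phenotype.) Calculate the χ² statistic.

A testcross of a heterozygote (Aa × aa) gives a 1:1 phenotypic ratio.
Total ratio parts = 2. Expected numbers out of 1411:
  hairy-stemmed: 1411 × 1/2 = 705.5
  smooth-stemmed: 1411 × 1/2 = 705.5
χ² = Σ (O − E)² / E
  hairy-stemmed: (776 − 705.5)² / 705.5 = 7.0450
  smooth-stemmed: (635 − 705.5)² / 705.5 = 7.0450
χ² = 7.0450 + 7.0450 = 14.090

14.090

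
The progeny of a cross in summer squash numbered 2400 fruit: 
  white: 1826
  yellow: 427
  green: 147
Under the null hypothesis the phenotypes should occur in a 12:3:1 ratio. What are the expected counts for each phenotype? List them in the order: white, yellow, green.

The 12:3:1 ratio has 16 parts, so with N = 2400 the expected counts are:
  white: 2400 × 12/16 = 1800
  yellow: 2400 × 3/16 = 450
  green: 2400 × 1/16 = 150

1800, 450, 150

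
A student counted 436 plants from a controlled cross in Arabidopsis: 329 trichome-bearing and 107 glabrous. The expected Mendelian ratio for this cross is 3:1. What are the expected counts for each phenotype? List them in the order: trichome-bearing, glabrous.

Under the 3:1 hypothesis (Σ ratio = 4, N = 436):
  trichome-bearing: 436 × 3/4 = 327
  glabrous: 436 × 1/4 = 109

327, 109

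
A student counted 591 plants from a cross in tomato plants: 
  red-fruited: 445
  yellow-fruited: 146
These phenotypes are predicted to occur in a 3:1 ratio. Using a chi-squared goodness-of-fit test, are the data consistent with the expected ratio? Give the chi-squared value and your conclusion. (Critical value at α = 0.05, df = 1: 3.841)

0.028; consistent

The 3:1 ratio has 4 parts, so with N = 591 the expected counts are:
  red-fruited: 591 × 3/4 = 443.25
  yellow-fruited: 591 × 1/4 = 147.75
χ² = Σ (O − E)² / E
  red-fruited: (445 − 443.25)² / 443.25 = 0.0069
  yellow-fruited: (146 − 147.75)² / 147.75 = 0.0207
χ² = 0.0069 + 0.0207 = 0.0276 ≈ 0.028
Degrees of freedom = 2 − 1 = 1; critical value at α = 0.05 is 3.841.
Since 0.028 < 3.841, we fail to reject the null hypothesis — the data are consistent with the 3:1 ratio.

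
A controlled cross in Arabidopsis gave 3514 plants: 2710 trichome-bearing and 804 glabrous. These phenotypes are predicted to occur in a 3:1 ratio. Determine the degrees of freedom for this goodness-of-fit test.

A goodness-of-fit test with 2 phenotype classes has df = 2 − 1 = 1.

1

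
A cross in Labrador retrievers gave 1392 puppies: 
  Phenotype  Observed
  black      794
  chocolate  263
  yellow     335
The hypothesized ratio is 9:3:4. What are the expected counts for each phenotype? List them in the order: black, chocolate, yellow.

783, 261, 348

Total ratio parts = 16. Expected numbers out of 1392:
  black: 1392 × 9/16 = 783
  chocolate: 1392 × 3/16 = 261
  yellow: 1392 × 4/16 = 348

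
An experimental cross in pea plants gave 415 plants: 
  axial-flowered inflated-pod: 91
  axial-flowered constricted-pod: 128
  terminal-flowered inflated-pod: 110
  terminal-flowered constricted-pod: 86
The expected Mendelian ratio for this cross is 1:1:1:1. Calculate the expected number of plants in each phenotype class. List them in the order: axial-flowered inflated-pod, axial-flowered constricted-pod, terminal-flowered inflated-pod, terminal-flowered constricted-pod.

Expected counts for N = 415 under a 1:1:1:1 ratio (total parts = 4):
  axial-flowered inflated-pod: 415 × 1/4 = 103.75
  axial-flowered constricted-pod: 415 × 1/4 = 103.75
  terminal-flowered inflated-pod: 415 × 1/4 = 103.75
  terminal-flowered constricted-pod: 415 × 1/4 = 103.75

103.75, 103.75, 103.75, 103.75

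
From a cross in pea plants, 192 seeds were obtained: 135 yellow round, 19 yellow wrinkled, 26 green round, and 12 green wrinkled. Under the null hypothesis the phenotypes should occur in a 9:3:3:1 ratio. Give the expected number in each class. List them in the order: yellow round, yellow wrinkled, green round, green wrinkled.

Expected counts for N = 192 under a 9:3:3:1 ratio (total parts = 16):
  yellow round: 192 × 9/16 = 108
  yellow wrinkled: 192 × 3/16 = 36
  green round: 192 × 3/16 = 36
  green wrinkled: 192 × 1/16 = 12

108, 36, 36, 12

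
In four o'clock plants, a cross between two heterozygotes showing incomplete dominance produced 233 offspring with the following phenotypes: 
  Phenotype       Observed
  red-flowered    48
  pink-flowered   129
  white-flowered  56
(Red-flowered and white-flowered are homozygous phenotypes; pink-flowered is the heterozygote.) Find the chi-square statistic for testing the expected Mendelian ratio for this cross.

With incomplete dominance, a heterozygote × heterozygote cross gives a 1:2:1 phenotypic ratio.
Expected counts for N = 233 under a 1:2:1 ratio (total parts = 4):
  red-flowered: 233 × 1/4 = 58.25
  pink-flowered: 233 × 2/4 = 116.5
  white-flowered: 233 × 1/4 = 58.25
χ² = Σ (O − E)² / E
  red-flowered: (48 − 58.25)² / 58.25 = 1.8036
  pink-flowered: (129 − 116.5)² / 116.5 = 1.3412
  white-flowered: (56 − 58.25)² / 58.25 = 0.0869
χ² = 1.8036 + 1.3412 + 0.0869 = 3.2317 ≈ 3.232

3.232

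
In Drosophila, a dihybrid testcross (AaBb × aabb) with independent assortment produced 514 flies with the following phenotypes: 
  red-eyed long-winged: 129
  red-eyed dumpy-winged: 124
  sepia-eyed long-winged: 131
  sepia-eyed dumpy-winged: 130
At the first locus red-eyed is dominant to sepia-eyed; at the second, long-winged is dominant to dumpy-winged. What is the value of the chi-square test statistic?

0.226

A dihybrid testcross with independent assortment gives a 1:1:1:1 ratio.
Total ratio parts = 4. Expected numbers out of 514:
  red-eyed long-winged: 514 × 1/4 = 128.5
  red-eyed dumpy-winged: 514 × 1/4 = 128.5
  sepia-eyed long-winged: 514 × 1/4 = 128.5
  sepia-eyed dumpy-winged: 514 × 1/4 = 128.5
χ² = Σ (O − E)² / E
  red-eyed long-winged: (129 − 128.5)² / 128.5 = 0.0019
  red-eyed dumpy-winged: (124 − 128.5)² / 128.5 = 0.1576
  sepia-eyed long-winged: (131 − 128.5)² / 128.5 = 0.0486
  sepia-eyed dumpy-winged: (130 − 128.5)² / 128.5 = 0.0175
χ² = 0.0019 + 0.1576 + 0.0486 + 0.0175 = 0.2256 ≈ 0.226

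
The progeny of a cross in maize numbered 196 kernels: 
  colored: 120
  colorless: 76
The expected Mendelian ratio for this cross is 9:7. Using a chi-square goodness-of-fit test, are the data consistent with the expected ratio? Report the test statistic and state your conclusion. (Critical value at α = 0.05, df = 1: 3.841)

1.971; consistent

The 9:7 ratio has 16 parts, so with N = 196 the expected counts are:
  colored: 196 × 9/16 = 110.25
  colorless: 196 × 7/16 = 85.75
χ² = Σ (O − E)² / E
  colored: (120 − 110.25)² / 110.25 = 0.8622
  colorless: (76 − 85.75)² / 85.75 = 1.1086
χ² = 0.8622 + 1.1086 = 1.9708 ≈ 1.971
Degrees of freedom = 2 − 1 = 1; critical value at α = 0.05 is 3.841.
Since 1.971 < 3.841, we fail to reject the null hypothesis — the data are consistent with the 9:7 ratio.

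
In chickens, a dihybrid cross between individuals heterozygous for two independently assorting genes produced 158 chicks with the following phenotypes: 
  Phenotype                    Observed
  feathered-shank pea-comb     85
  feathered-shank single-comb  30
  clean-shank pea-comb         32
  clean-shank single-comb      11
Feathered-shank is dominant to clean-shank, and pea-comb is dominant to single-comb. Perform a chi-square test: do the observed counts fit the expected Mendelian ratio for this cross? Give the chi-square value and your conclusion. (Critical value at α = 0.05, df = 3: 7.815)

0.492; consistent

A dihybrid F₂ with independent assortment and complete dominance at both loci gives a 9:3:3:1 phenotypic ratio.
Total ratio parts = 16. Expected numbers out of 158:
  feathered-shank pea-comb: 158 × 9/16 = 88.875
  feathered-shank single-comb: 158 × 3/16 = 29.625
  clean-shank pea-comb: 158 × 3/16 = 29.625
  clean-shank single-comb: 158 × 1/16 = 9.875
χ² = Σ (O − E)² / E
  feathered-shank pea-comb: (85 − 88.875)² / 88.875 = 0.1690
  feathered-shank single-comb: (30 − 29.625)² / 29.625 = 0.0047
  clean-shank pea-comb: (32 − 29.625)² / 29.625 = 0.1904
  clean-shank single-comb: (11 − 9.875)² / 9.875 = 0.1282
χ² = 0.1690 + 0.0047 + 0.1904 + 0.1282 = 0.4923 ≈ 0.492
Degrees of freedom = 4 − 1 = 3; critical value at α = 0.05 is 7.815.
Since 0.492 < 7.815, we fail to reject the null hypothesis — the data are consistent with the 9:3:3:1 ratio.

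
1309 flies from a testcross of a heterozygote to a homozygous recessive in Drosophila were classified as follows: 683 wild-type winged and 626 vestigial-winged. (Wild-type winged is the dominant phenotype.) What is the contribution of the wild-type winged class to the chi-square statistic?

1.241

A testcross of a heterozygote (Aa × aa) gives a 1:1 phenotypic ratio.
Total ratio parts = 2. Expected numbers out of 1309:
  wild-type winged: 1309 × 1/2 = 654.5
  vestigial-winged: 1309 × 1/2 = 654.5
Contribution of wild-type winged: (683 − 654.5)² / 654.5 = 1.2410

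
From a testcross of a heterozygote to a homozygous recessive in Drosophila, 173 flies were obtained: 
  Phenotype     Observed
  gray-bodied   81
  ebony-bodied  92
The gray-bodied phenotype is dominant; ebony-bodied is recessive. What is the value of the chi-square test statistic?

A testcross of a heterozygote (Aa × aa) gives a 1:1 phenotypic ratio.
Total ratio parts = 2. Expected numbers out of 173:
  gray-bodied: 173 × 1/2 = 86.5
  ebony-bodied: 173 × 1/2 = 86.5
χ² = Σ (O − E)² / E
  gray-bodied: (81 − 86.5)² / 86.5 = 0.3497
  ebony-bodied: (92 − 86.5)² / 86.5 = 0.3497
χ² = 0.3497 + 0.3497 = 0.6994 ≈ 0.699

0.699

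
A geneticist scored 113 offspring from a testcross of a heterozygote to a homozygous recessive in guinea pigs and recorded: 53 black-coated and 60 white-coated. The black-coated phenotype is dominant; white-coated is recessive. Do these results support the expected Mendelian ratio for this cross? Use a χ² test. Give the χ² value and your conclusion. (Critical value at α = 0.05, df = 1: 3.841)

A testcross of a heterozygote (Aa × aa) gives a 1:1 phenotypic ratio.
Expected counts for N = 113 under a 1:1 ratio (total parts = 2):
  black-coated: 113 × 1/2 = 56.5
  white-coated: 113 × 1/2 = 56.5
χ² = Σ (O − E)² / E
  black-coated: (53 − 56.5)² / 56.5 = 0.2168
  white-coated: (60 − 56.5)² / 56.5 = 0.2168
χ² = 0.2168 + 0.2168 = 0.4336 ≈ 0.434
Degrees of freedom = 2 − 1 = 1; critical value at α = 0.05 is 3.841.
Since 0.434 < 3.841, we fail to reject the null hypothesis — the data are consistent with the 1:1 ratio.

0.434; consistent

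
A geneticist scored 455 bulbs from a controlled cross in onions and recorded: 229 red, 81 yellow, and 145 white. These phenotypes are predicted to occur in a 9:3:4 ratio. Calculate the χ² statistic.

11.638

Total ratio parts = 16. Expected numbers out of 455:
  red: 455 × 9/16 = 255.9375
  yellow: 455 × 3/16 = 85.3125
  white: 455 × 4/16 = 113.75
χ² = Σ (O − E)² / E
  red: (229 − 255.9375)² / 255.9375 = 2.8352
  yellow: (81 − 85.3125)² / 85.3125 = 0.2180
  white: (145 − 113.75)² / 113.75 = 8.5852
χ² = 2.8352 + 0.2180 + 8.5852 = 11.6384 ≈ 11.638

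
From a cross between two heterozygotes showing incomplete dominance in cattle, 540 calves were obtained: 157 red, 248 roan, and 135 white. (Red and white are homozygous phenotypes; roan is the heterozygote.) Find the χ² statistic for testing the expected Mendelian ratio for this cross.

With incomplete dominance, a heterozygote × heterozygote cross gives a 1:2:1 phenotypic ratio.
Total ratio parts = 4. Expected numbers out of 540:
  red: 540 × 1/4 = 135
  roan: 540 × 2/4 = 270
  white: 540 × 1/4 = 135
χ² = Σ (O − E)² / E
  red: (157 − 135)² / 135 = 3.5852
  roan: (248 − 270)² / 270 = 1.7926
  white: (135 − 135)² / 135 = 0.0000
χ² = 3.5852 + 1.7926 + 0.0000 = 5.3778 ≈ 5.378

5.378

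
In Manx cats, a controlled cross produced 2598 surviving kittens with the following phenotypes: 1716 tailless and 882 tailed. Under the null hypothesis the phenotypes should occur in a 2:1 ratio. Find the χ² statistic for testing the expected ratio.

The 2:1 ratio has 3 parts, so with N = 2598 the expected counts are:
  tailless: 2598 × 2/3 = 1732
  tailed: 2598 × 1/3 = 866
χ² = Σ (O − E)² / E
  tailless: (1716 − 1732)² / 1732 = 0.1478
  tailed: (882 − 866)² / 866 = 0.2956
χ² = 0.1478 + 0.2956 = 0.4434 ≈ 0.443

0.443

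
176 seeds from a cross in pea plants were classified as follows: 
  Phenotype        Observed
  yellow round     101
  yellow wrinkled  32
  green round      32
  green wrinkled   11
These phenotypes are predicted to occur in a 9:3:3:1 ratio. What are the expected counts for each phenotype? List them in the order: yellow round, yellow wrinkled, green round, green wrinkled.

Total ratio parts = 16. Expected numbers out of 176:
  yellow round: 176 × 9/16 = 99
  yellow wrinkled: 176 × 3/16 = 33
  green round: 176 × 3/16 = 33
  green wrinkled: 176 × 1/16 = 11

99, 33, 33, 11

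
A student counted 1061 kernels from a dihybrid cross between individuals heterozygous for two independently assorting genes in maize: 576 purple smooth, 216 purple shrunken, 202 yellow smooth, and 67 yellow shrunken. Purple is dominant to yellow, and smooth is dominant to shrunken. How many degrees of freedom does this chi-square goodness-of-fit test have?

A dihybrid F₂ with independent assortment and complete dominance at both loci gives a 9:3:3:1 phenotypic ratio.
A goodness-of-fit test with 4 phenotype classes has df = 4 − 1 = 3.

3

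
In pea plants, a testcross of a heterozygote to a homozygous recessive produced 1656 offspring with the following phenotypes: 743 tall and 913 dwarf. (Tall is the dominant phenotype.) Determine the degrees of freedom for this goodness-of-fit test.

A testcross of a heterozygote (Aa × aa) gives a 1:1 phenotypic ratio.
A goodness-of-fit test with 2 phenotype classes has df = 2 − 1 = 1.

1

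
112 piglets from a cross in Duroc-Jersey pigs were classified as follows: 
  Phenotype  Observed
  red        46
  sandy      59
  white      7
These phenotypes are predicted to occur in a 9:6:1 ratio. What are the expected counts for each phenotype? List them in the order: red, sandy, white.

63, 42, 7

Total ratio parts = 16. Expected numbers out of 112:
  red: 112 × 9/16 = 63
  sandy: 112 × 6/16 = 42
  white: 112 × 1/16 = 7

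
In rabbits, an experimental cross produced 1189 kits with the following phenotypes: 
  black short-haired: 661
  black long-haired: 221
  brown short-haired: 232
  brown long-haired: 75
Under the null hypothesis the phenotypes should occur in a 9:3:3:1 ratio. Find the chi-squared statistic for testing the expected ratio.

0.483

Total ratio parts = 16. Expected numbers out of 1189:
  black short-haired: 1189 × 9/16 = 668.8125
  black long-haired: 1189 × 3/16 = 222.9375
  brown short-haired: 1189 × 3/16 = 222.9375
  brown long-haired: 1189 × 1/16 = 74.3125
χ² = Σ (O − E)² / E
  black short-haired: (661 − 668.8125)² / 668.8125 = 0.0913
  black long-haired: (221 − 222.9375)² / 222.9375 = 0.0168
  brown short-haired: (232 − 222.9375)² / 222.9375 = 0.3684
  brown long-haired: (75 − 74.3125)² / 74.3125 = 0.0064
χ² = 0.0913 + 0.0168 + 0.3684 + 0.0064 = 0.4829 ≈ 0.483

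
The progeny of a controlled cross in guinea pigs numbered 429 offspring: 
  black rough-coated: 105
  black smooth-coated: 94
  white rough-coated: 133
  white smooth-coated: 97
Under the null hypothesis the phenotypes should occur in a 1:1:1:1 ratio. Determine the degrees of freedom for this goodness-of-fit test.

A goodness-of-fit test with 4 phenotype classes has df = 4 − 1 = 3.

3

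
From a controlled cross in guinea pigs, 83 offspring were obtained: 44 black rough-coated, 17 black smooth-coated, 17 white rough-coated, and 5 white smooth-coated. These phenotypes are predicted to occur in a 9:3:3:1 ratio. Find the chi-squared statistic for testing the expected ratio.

Expected counts for N = 83 under a 9:3:3:1 ratio (total parts = 16):
  black rough-coated: 83 × 9/16 = 46.6875
  black smooth-coated: 83 × 3/16 = 15.5625
  white rough-coated: 83 × 3/16 = 15.5625
  white smooth-coated: 83 × 1/16 = 5.1875
χ² = Σ (O − E)² / E
  black rough-coated: (44 − 46.6875)² / 46.6875 = 0.1547
  black smooth-coated: (17 − 15.5625)² / 15.5625 = 0.1328
  white rough-coated: (17 − 15.5625)² / 15.5625 = 0.1328
  white smooth-coated: (5 − 5.1875)² / 5.1875 = 0.0068
χ² = 0.1547 + 0.1328 + 0.1328 + 0.0068 = 0.4271 ≈ 0.427

0.427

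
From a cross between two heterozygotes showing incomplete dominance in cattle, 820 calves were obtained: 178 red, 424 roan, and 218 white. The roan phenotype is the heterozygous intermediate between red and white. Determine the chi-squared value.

4.859

With incomplete dominance, a heterozygote × heterozygote cross gives a 1:2:1 phenotypic ratio.
Under the 1:2:1 hypothesis (Σ ratio = 4, N = 820):
  red: 820 × 1/4 = 205
  roan: 820 × 2/4 = 410
  white: 820 × 1/4 = 205
χ² = Σ (O − E)² / E
  red: (178 − 205)² / 205 = 3.5561
  roan: (424 − 410)² / 410 = 0.4780
  white: (218 − 205)² / 205 = 0.8244
χ² = 3.5561 + 0.4780 + 0.8244 = 4.8585 ≈ 4.859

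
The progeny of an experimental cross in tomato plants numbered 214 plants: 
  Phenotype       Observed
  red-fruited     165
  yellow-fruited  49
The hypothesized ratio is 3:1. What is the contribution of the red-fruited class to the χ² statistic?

0.126

Under the 3:1 hypothesis (Σ ratio = 4, N = 214):
  red-fruited: 214 × 3/4 = 160.5
  yellow-fruited: 214 × 1/4 = 53.5
Contribution of red-fruited: (165 − 160.5)² / 160.5 = 0.1262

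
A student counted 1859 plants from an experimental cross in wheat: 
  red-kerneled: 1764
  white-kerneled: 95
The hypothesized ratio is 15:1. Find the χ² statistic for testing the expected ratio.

Total ratio parts = 16. Expected numbers out of 1859:
  red-kerneled: 1859 × 15/16 = 1742.8125
  white-kerneled: 1859 × 1/16 = 116.1875
χ² = Σ (O − E)² / E
  red-kerneled: (1764 − 1742.8125)² / 1742.8125 = 0.2576
  white-kerneled: (95 − 116.1875)² / 116.1875 = 3.8637
χ² = 0.2576 + 3.8637 = 4.1213 ≈ 4.121

4.121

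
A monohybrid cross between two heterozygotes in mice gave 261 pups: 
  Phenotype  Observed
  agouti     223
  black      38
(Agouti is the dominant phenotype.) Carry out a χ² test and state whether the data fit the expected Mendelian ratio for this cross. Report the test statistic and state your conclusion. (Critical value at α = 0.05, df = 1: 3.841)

For a monohybrid cross between heterozygotes with complete dominance, the expected phenotypic ratio is 3:1.
The 3:1 ratio has 4 parts, so with N = 261 the expected counts are:
  agouti: 261 × 3/4 = 195.75
  black: 261 × 1/4 = 65.25
χ² = Σ (O − E)² / E
  agouti: (223 − 195.75)² / 195.75 = 3.7934
  black: (38 − 65.25)² / 65.25 = 11.3803
χ² = 3.7934 + 11.3803 = 15.1737 ≈ 15.174
Degrees of freedom = 2 − 1 = 1; critical value at α = 0.05 is 3.841.
Since 15.174 > 3.841, we reject the null hypothesis — the data do not fit the 3:1 ratio.

15.174; not consistent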